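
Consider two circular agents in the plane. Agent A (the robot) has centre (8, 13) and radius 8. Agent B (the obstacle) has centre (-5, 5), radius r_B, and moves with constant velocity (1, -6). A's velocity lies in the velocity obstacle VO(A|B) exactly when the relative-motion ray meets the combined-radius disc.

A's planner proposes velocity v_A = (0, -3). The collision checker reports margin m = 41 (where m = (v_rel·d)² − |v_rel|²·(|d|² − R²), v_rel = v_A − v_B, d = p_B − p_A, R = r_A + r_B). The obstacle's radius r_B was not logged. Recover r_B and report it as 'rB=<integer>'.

m = 41
d = (-13, -8);  v_rel = (-1, 3),  |v_rel|² = 10
v_rel×d = (-1)·(-8) − (3)·(-13) = 47
since m = R²·10 − 47²:  R² = (2209 + 41) / 10 = 225
R = √225 = 15  ⇒  r_B = 15 − 8 = 7

rB=7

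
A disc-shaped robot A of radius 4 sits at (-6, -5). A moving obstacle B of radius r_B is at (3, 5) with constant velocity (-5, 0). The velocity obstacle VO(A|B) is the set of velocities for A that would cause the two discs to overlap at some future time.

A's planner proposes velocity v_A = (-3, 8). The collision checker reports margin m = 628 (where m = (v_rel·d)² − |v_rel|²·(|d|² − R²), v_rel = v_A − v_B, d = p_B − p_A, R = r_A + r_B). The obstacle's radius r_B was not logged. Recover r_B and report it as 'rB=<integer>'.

m = 628
d = (9, 10);  v_rel = (2, 8),  |v_rel|² = 68
v_rel×d = (2)·(10) − (8)·(9) = -52
since m = R²·68 − (-52)²:  R² = (2704 + 628) / 68 = 49
R = √49 = 7  ⇒  r_B = 7 − 4 = 3

rB=3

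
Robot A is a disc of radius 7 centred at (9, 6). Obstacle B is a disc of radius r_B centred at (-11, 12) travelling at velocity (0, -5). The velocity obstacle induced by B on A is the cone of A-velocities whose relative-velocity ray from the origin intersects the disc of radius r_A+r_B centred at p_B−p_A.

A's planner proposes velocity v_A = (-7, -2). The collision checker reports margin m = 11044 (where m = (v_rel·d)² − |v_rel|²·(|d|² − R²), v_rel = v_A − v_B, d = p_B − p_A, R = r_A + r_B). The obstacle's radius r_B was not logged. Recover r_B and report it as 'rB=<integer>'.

m = 11044
d = (-20, 6);  v_rel = (-7, 3),  |v_rel|² = 58
v_rel×d = (-7)·(6) − (3)·(-20) = 18
since m = R²·58 − 18²:  R² = (324 + 11044) / 58 = 196
R = √196 = 14  ⇒  r_B = 14 − 7 = 7

rB=7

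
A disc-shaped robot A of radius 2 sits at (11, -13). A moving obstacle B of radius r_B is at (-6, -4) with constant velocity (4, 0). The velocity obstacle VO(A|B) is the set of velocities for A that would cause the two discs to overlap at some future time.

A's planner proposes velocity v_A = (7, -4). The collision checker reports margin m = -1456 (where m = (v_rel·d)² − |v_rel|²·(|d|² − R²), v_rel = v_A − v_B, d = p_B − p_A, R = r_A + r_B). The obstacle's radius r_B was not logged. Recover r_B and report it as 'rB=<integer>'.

m = -1456
d = (-17, 9);  v_rel = (3, -4),  |v_rel|² = 25
v_rel×d = (3)·(9) − (-4)·(-17) = -41
since m = R²·25 − (-41)²:  R² = (1681 + -1456) / 25 = 9
R = √9 = 3  ⇒  r_B = 3 − 2 = 1

rB=1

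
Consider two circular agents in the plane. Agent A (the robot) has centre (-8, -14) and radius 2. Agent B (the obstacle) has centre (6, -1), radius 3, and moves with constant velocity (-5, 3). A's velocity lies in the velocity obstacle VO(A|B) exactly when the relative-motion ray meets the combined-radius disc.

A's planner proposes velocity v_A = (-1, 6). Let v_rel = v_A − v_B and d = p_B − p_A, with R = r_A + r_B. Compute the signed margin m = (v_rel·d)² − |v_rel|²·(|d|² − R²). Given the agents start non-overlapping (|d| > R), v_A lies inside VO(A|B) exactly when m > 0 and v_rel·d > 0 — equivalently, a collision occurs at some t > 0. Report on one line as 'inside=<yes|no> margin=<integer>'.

d = (14, 13),  |d|² = 365;  R = 2+3 = 5,  c = 365−5² = 340
v_rel = (4, 3),  |v_rel|² = 25;  v_rel·d = (4)·(14) + (3)·(13) = 95
25·t² − 190·t + 340 = 0  ⇒  m = 95² − 25·340 = 525
m = 525 > 0,  v_rel·d = 95 > 0  ⇒  inside

inside=yes margin=525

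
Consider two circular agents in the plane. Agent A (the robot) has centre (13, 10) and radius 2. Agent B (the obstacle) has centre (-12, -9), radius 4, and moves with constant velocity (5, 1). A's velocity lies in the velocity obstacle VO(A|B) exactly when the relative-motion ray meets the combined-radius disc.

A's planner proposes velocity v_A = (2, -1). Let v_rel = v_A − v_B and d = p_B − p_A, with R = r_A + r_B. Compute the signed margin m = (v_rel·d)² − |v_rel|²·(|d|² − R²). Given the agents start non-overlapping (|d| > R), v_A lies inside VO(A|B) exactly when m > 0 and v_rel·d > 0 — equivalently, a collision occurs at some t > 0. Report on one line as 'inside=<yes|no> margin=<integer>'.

d = (-25, -19),  |d|² = 986;  R = 2+4 = 6,  c = 986−6² = 950
v_rel = (-3, -2),  |v_rel|² = 13;  v_rel·d = (-3)·(-25) + (-2)·(-19) = 113
13·t² − 226·t + 950 = 0  ⇒  m = 113² − 13·950 = 419
m = 419 > 0,  v_rel·d = 113 > 0  ⇒  inside

inside=yes margin=419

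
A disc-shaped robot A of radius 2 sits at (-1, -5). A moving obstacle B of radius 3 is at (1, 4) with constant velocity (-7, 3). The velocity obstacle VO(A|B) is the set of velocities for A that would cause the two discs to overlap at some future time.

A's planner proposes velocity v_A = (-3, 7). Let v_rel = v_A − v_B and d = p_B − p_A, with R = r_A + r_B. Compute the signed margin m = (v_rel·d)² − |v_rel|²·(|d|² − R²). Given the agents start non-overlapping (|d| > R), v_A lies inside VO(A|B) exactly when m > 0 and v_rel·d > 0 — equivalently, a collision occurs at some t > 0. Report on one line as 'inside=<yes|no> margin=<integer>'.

d = (2, 9),  |d|² = 85;  R = 2+3 = 5,  c = 85−5² = 60
v_rel = (4, 4),  |v_rel|² = 32;  v_rel·d = (4)·(2) + (4)·(9) = 44
32·t² − 88·t + 60 = 0  ⇒  m = 44² − 32·60 = 16
m = 16 > 0,  v_rel·d = 44 > 0  ⇒  inside

inside=yes margin=16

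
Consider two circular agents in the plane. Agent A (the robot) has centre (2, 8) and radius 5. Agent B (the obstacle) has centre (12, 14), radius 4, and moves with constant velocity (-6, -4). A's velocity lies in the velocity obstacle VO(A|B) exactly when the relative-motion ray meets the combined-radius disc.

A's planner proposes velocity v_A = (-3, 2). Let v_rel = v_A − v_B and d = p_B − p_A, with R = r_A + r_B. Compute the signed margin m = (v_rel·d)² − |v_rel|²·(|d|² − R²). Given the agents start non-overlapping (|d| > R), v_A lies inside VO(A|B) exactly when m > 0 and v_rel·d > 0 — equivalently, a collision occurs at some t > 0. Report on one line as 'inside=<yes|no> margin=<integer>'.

d = (10, 6),  |d|² = 136;  R = 5+4 = 9,  c = 136−9² = 55
v_rel = (3, 6),  |v_rel|² = 45;  v_rel·d = (3)·(10) + (6)·(6) = 66
45·t² − 132·t + 55 = 0  ⇒  m = 66² − 45·55 = 1881
m = 1881 > 0,  v_rel·d = 66 > 0  ⇒  inside

inside=yes margin=1881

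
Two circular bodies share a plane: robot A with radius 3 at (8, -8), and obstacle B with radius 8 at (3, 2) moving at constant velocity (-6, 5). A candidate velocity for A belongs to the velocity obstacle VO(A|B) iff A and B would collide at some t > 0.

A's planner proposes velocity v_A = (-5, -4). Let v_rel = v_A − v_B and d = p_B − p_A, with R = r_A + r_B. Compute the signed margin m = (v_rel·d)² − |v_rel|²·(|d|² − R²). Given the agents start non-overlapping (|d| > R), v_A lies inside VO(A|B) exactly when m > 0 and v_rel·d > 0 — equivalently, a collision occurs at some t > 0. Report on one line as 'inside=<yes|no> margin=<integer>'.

d = (-5, 10),  |d|² = 125;  R = 3+8 = 11,  c = 125−11² = 4
v_rel = (1, -9),  |v_rel|² = 82;  v_rel·d = (1)·(-5) + (-9)·(10) = -95
82·t² + 190·t + 4 = 0  ⇒  m = (-95)² − 82·4 = 8697
m = 8697 > 0,  v_rel·d = -95 < 0  ⇒  outside

inside=no margin=8697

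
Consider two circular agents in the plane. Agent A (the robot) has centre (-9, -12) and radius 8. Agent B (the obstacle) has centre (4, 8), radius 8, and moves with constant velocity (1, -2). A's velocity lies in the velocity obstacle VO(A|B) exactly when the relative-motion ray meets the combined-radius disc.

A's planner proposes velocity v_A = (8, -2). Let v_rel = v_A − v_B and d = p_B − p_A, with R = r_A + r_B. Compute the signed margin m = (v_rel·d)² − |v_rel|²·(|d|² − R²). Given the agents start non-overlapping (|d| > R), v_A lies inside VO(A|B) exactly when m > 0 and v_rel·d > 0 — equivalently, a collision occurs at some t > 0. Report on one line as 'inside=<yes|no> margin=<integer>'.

d = (13, 20),  |d|² = 569;  R = 8+8 = 16,  c = 569−16² = 313
v_rel = (7, 0),  |v_rel|² = 49;  v_rel·d = (7)·(13) + (0)·(20) = 91
49·t² − 182·t + 313 = 0  ⇒  m = 91² − 49·313 = -7056
m = -7056 < 0,  v_rel·d = 91 > 0  ⇒  outside

inside=no margin=-7056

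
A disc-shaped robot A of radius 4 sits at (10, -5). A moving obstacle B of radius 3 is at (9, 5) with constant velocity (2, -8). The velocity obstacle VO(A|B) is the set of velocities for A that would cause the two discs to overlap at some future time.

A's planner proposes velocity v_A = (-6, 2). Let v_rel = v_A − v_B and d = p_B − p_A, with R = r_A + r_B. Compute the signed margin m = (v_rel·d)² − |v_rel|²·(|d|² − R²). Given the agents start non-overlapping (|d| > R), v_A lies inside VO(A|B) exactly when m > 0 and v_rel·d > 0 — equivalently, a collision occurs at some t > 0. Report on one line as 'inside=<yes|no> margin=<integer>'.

d = (-1, 10),  |d|² = 101;  R = 4+3 = 7,  c = 101−7² = 52
v_rel = (-8, 10),  |v_rel|² = 164;  v_rel·d = (-8)·(-1) + (10)·(10) = 108
164·t² − 216·t + 52 = 0  ⇒  m = 108² − 164·52 = 3136
m = 3136 > 0,  v_rel·d = 108 > 0  ⇒  inside

inside=yes margin=3136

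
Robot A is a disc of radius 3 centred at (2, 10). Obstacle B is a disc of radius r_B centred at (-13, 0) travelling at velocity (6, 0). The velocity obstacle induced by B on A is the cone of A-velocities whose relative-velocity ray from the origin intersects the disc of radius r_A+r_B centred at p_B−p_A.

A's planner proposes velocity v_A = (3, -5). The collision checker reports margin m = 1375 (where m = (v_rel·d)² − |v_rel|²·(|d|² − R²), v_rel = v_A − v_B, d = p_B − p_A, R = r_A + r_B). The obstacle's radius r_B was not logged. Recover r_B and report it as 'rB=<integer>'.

m = 1375
d = (-15, -10);  v_rel = (-3, -5),  |v_rel|² = 34
v_rel×d = (-3)·(-10) − (-5)·(-15) = -45
since m = R²·34 − (-45)²:  R² = (2025 + 1375) / 34 = 100
R = √100 = 10  ⇒  r_B = 10 − 3 = 7

rB=7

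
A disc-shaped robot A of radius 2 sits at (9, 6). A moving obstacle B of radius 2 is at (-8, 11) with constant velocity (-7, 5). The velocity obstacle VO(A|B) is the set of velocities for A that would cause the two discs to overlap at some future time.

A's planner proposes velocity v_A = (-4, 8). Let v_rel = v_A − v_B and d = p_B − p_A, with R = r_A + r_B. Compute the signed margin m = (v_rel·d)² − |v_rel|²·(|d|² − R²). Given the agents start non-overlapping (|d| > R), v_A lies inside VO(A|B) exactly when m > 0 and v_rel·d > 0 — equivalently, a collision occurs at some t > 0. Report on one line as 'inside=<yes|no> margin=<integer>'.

d = (-17, 5),  |d|² = 314;  R = 2+2 = 4,  c = 314−4² = 298
v_rel = (3, 3),  |v_rel|² = 18;  v_rel·d = (3)·(-17) + (3)·(5) = -36
18·t² + 72·t + 298 = 0  ⇒  m = (-36)² − 18·298 = -4068
m = -4068 < 0,  v_rel·d = -36 < 0  ⇒  outside

inside=no margin=-4068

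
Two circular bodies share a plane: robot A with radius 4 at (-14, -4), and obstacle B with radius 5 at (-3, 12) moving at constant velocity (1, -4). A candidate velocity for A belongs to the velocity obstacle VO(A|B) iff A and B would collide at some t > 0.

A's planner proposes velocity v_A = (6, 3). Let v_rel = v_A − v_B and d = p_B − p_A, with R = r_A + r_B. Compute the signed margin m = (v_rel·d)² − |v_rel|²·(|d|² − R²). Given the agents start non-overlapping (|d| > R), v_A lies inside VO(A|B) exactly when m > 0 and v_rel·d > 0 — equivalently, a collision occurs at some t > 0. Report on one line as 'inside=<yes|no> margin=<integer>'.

d = (11, 16),  |d|² = 377;  R = 4+5 = 9,  c = 377−9² = 296
v_rel = (5, 7),  |v_rel|² = 74;  v_rel·d = (5)·(11) + (7)·(16) = 167
74·t² − 334·t + 296 = 0  ⇒  m = 167² − 74·296 = 5985
m = 5985 > 0,  v_rel·d = 167 > 0  ⇒  inside

inside=yes margin=5985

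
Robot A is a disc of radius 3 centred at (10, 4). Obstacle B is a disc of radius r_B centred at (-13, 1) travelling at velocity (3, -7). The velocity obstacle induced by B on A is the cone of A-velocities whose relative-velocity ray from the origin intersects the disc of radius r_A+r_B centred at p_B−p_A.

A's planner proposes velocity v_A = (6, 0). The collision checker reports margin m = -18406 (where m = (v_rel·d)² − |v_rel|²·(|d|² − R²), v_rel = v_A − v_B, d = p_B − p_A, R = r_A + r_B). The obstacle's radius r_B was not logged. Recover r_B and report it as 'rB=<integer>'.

m = -18406
d = (-23, -3);  v_rel = (3, 7),  |v_rel|² = 58
v_rel×d = (3)·(-3) − (7)·(-23) = 152
since m = R²·58 − 152²:  R² = (23104 + -18406) / 58 = 81
R = √81 = 9  ⇒  r_B = 9 − 3 = 6

rB=6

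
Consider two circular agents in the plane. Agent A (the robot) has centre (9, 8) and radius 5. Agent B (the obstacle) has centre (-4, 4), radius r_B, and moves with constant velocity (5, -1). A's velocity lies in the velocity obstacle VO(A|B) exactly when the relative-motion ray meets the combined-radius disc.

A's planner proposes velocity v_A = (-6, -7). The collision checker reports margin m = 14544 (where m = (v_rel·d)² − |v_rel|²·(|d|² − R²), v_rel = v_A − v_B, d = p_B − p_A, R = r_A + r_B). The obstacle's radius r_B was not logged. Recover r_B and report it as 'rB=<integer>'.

m = 14544
d = (-13, -4);  v_rel = (-11, -6),  |v_rel|² = 157
v_rel×d = (-11)·(-4) − (-6)·(-13) = -34
since m = R²·157 − (-34)²:  R² = (1156 + 14544) / 157 = 100
R = √100 = 10  ⇒  r_B = 10 − 5 = 5

rB=5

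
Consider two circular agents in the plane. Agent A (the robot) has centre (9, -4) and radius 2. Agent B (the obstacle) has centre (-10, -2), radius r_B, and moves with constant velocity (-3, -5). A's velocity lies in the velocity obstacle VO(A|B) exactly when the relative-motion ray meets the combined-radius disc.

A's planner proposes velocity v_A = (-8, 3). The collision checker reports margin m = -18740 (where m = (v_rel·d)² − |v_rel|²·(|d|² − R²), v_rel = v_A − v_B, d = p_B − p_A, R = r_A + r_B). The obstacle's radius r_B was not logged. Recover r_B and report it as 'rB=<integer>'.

m = -18740
d = (-19, 2);  v_rel = (-5, 8),  |v_rel|² = 89
v_rel×d = (-5)·(2) − (8)·(-19) = 142
since m = R²·89 − 142²:  R² = (20164 + -18740) / 89 = 16
R = √16 = 4  ⇒  r_B = 4 − 2 = 2

rB=2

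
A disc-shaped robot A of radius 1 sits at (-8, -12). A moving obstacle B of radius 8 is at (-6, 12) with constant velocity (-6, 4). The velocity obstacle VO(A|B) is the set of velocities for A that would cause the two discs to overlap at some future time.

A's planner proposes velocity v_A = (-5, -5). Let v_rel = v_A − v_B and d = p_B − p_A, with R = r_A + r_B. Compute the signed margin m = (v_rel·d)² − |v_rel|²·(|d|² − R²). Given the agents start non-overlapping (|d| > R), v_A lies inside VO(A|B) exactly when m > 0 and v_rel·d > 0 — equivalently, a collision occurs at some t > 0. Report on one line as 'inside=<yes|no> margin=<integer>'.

d = (2, 24),  |d|² = 580;  R = 1+8 = 9,  c = 580−9² = 499
v_rel = (1, -9),  |v_rel|² = 82;  v_rel·d = (1)·(2) + (-9)·(24) = -214
82·t² + 428·t + 499 = 0  ⇒  m = (-214)² − 82·499 = 4878
m = 4878 > 0,  v_rel·d = -214 < 0  ⇒  outside

inside=no margin=4878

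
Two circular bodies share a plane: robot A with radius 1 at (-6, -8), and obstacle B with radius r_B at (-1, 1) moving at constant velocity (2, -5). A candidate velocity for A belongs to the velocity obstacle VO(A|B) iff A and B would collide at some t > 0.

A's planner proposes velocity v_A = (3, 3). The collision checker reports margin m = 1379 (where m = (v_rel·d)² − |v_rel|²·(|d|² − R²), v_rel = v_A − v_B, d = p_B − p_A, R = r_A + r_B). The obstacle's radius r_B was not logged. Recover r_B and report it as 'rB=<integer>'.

m = 1379
d = (5, 9);  v_rel = (1, 8),  |v_rel|² = 65
v_rel×d = (1)·(9) − (8)·(5) = -31
since m = R²·65 − (-31)²:  R² = (961 + 1379) / 65 = 36
R = √36 = 6  ⇒  r_B = 6 − 1 = 5

rB=5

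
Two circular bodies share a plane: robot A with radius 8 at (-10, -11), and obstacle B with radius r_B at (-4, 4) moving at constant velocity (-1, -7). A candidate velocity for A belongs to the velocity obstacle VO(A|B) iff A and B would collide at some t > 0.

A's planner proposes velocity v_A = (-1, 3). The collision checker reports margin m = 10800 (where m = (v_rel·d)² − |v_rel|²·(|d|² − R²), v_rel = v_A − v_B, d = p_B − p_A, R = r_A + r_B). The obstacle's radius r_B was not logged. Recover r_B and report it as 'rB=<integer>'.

m = 10800
d = (6, 15);  v_rel = (0, 10),  |v_rel|² = 100
v_rel×d = (0)·(15) − (10)·(6) = -60
since m = R²·100 − (-60)²:  R² = (3600 + 10800) / 100 = 144
R = √144 = 12  ⇒  r_B = 12 − 8 = 4

rB=4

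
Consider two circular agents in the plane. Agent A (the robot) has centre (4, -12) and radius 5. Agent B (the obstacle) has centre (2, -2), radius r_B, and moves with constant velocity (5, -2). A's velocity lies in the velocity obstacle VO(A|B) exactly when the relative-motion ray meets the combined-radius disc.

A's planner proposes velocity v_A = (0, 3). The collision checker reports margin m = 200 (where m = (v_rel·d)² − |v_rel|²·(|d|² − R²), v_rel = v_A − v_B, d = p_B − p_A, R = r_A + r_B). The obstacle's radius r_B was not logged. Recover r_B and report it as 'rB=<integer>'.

m = 200
d = (-2, 10);  v_rel = (-5, 5),  |v_rel|² = 50
v_rel×d = (-5)·(10) − (5)·(-2) = -40
since m = R²·50 − (-40)²:  R² = (1600 + 200) / 50 = 36
R = √36 = 6  ⇒  r_B = 6 − 5 = 1

rB=1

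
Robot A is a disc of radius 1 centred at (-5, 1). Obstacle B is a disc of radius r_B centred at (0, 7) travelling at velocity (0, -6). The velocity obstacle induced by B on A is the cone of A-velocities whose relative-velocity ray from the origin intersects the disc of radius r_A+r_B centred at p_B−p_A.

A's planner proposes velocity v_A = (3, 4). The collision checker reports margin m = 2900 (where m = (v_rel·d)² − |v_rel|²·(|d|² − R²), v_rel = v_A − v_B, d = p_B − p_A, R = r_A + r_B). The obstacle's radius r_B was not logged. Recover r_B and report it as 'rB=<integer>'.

m = 2900
d = (5, 6);  v_rel = (3, 10),  |v_rel|² = 109
v_rel×d = (3)·(6) − (10)·(5) = -32
since m = R²·109 − (-32)²:  R² = (1024 + 2900) / 109 = 36
R = √36 = 6  ⇒  r_B = 6 − 1 = 5

rB=5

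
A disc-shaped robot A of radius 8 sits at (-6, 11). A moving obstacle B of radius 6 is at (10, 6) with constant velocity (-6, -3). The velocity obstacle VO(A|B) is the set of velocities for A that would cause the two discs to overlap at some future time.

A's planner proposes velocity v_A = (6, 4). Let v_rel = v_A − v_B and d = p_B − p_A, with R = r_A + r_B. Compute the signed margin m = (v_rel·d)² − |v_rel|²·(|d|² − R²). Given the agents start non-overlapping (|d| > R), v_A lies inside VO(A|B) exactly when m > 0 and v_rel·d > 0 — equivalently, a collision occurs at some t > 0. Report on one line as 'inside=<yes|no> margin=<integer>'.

d = (16, -5),  |d|² = 281;  R = 8+6 = 14,  c = 281−14² = 85
v_rel = (12, 7),  |v_rel|² = 193;  v_rel·d = (12)·(16) + (7)·(-5) = 157
193·t² − 314·t + 85 = 0  ⇒  m = 157² − 193·85 = 8244
m = 8244 > 0,  v_rel·d = 157 > 0  ⇒  inside

inside=yes margin=8244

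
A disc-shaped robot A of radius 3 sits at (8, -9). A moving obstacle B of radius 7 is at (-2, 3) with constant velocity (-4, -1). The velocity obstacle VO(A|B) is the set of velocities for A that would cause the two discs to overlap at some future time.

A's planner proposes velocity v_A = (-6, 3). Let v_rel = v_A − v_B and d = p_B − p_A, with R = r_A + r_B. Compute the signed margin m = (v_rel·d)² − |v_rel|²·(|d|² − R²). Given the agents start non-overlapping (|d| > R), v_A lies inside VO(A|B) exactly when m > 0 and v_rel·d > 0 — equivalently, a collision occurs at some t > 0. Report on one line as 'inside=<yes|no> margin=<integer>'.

d = (-10, 12),  |d|² = 244;  R = 3+7 = 10,  c = 244−10² = 144
v_rel = (-2, 4),  |v_rel|² = 20;  v_rel·d = (-2)·(-10) + (4)·(12) = 68
20·t² − 136·t + 144 = 0  ⇒  m = 68² − 20·144 = 1744
m = 1744 > 0,  v_rel·d = 68 > 0  ⇒  inside

inside=yes margin=1744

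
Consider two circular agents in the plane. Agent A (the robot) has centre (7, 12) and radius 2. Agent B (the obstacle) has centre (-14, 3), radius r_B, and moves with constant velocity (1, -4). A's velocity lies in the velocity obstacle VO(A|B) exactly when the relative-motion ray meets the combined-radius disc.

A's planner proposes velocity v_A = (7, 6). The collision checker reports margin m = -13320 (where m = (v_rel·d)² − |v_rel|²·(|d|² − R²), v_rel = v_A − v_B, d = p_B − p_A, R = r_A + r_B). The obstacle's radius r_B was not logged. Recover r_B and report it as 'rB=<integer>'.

m = -13320
d = (-21, -9);  v_rel = (6, 10),  |v_rel|² = 136
v_rel×d = (6)·(-9) − (10)·(-21) = 156
since m = R²·136 − 156²:  R² = (24336 + -13320) / 136 = 81
R = √81 = 9  ⇒  r_B = 9 − 2 = 7

rB=7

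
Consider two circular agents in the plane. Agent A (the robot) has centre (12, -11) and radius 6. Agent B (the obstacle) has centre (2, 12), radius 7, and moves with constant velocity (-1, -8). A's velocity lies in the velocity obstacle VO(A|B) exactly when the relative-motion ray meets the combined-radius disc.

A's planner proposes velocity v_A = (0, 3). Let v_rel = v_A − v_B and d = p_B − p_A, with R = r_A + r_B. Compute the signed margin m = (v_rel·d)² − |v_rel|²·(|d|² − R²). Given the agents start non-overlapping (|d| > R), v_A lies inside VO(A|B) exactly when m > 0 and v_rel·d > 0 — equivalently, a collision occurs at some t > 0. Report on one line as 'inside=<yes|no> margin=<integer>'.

d = (-10, 23),  |d|² = 629;  R = 6+7 = 13,  c = 629−13² = 460
v_rel = (1, 11),  |v_rel|² = 122;  v_rel·d = (1)·(-10) + (11)·(23) = 243
122·t² − 486·t + 460 = 0  ⇒  m = 243² − 122·460 = 2929
m = 2929 > 0,  v_rel·d = 243 > 0  ⇒  inside

inside=yes margin=2929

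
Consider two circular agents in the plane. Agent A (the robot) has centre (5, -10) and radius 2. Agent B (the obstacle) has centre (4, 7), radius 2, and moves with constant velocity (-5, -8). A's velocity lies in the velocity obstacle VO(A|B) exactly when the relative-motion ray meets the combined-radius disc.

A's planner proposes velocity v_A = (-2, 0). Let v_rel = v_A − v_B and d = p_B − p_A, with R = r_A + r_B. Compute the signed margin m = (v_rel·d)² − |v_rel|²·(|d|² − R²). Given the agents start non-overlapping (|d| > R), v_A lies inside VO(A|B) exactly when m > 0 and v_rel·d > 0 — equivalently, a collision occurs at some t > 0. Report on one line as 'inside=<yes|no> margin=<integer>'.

d = (-1, 17),  |d|² = 290;  R = 2+2 = 4,  c = 290−4² = 274
v_rel = (3, 8),  |v_rel|² = 73;  v_rel·d = (3)·(-1) + (8)·(17) = 133
73·t² − 266·t + 274 = 0  ⇒  m = 133² − 73·274 = -2313
m = -2313 < 0,  v_rel·d = 133 > 0  ⇒  outside

inside=no margin=-2313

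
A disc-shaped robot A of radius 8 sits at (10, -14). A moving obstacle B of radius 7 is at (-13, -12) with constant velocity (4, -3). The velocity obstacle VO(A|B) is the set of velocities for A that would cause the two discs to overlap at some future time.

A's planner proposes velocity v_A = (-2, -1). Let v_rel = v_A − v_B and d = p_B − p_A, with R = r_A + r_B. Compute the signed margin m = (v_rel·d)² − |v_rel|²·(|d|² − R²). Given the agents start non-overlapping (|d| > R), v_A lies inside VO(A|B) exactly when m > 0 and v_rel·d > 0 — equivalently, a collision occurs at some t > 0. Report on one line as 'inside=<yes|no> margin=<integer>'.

d = (-23, 2),  |d|² = 533;  R = 8+7 = 15,  c = 533−15² = 308
v_rel = (-6, 2),  |v_rel|² = 40;  v_rel·d = (-6)·(-23) + (2)·(2) = 142
40·t² − 284·t + 308 = 0  ⇒  m = 142² − 40·308 = 7844
m = 7844 > 0,  v_rel·d = 142 > 0  ⇒  inside

inside=yes margin=7844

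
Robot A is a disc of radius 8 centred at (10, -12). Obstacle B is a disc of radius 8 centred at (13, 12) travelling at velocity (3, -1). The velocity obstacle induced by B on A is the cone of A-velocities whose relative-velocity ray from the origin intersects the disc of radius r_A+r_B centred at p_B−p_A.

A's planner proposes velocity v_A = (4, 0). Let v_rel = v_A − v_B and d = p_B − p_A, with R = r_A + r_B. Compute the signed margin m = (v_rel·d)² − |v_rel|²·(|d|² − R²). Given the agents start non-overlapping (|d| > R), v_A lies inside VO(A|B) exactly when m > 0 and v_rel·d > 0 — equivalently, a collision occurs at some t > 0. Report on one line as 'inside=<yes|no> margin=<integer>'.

d = (3, 24),  |d|² = 585;  R = 8+8 = 16,  c = 585−16² = 329
v_rel = (1, 1),  |v_rel|² = 2;  v_rel·d = (1)·(3) + (1)·(24) = 27
2·t² − 54·t + 329 = 0  ⇒  m = 27² − 2·329 = 71
m = 71 > 0,  v_rel·d = 27 > 0  ⇒  inside

inside=yes margin=71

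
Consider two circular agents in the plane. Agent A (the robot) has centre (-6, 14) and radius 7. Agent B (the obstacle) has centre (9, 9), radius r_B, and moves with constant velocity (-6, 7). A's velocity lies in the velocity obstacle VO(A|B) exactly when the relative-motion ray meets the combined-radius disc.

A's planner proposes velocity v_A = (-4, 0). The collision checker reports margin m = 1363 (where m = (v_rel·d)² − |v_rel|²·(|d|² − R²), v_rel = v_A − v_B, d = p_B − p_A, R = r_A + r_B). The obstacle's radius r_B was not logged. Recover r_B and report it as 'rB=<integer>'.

m = 1363
d = (15, -5);  v_rel = (2, -7),  |v_rel|² = 53
v_rel×d = (2)·(-5) − (-7)·(15) = 95
since m = R²·53 − 95²:  R² = (9025 + 1363) / 53 = 196
R = √196 = 14  ⇒  r_B = 14 − 7 = 7

rB=7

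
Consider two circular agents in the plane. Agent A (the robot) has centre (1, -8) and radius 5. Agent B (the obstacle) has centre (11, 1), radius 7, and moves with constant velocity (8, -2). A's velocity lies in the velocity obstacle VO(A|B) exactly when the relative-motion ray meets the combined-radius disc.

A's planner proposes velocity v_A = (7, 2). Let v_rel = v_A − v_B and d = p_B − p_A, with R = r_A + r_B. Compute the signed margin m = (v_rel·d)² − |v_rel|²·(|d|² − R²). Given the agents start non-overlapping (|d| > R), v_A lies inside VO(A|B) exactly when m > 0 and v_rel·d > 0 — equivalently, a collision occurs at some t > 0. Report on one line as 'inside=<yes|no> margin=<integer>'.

d = (10, 9),  |d|² = 181;  R = 5+7 = 12,  c = 181−12² = 37
v_rel = (-1, 4),  |v_rel|² = 17;  v_rel·d = (-1)·(10) + (4)·(9) = 26
17·t² − 52·t + 37 = 0  ⇒  m = 26² − 17·37 = 47
m = 47 > 0,  v_rel·d = 26 > 0  ⇒  inside

inside=yes margin=47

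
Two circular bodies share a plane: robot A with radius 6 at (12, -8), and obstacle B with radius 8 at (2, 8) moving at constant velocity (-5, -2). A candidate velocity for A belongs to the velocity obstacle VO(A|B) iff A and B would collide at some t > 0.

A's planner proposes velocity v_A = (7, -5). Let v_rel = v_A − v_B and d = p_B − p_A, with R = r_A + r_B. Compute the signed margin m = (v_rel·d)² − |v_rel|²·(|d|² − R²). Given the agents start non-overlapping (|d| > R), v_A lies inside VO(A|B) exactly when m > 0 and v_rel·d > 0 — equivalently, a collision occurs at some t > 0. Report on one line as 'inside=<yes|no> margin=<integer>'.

d = (-10, 16),  |d|² = 356;  R = 6+8 = 14,  c = 356−14² = 160
v_rel = (12, -3),  |v_rel|² = 153;  v_rel·d = (12)·(-10) + (-3)·(16) = -168
153·t² + 336·t + 160 = 0  ⇒  m = (-168)² − 153·160 = 3744
m = 3744 > 0,  v_rel·d = -168 < 0  ⇒  outside

inside=no margin=3744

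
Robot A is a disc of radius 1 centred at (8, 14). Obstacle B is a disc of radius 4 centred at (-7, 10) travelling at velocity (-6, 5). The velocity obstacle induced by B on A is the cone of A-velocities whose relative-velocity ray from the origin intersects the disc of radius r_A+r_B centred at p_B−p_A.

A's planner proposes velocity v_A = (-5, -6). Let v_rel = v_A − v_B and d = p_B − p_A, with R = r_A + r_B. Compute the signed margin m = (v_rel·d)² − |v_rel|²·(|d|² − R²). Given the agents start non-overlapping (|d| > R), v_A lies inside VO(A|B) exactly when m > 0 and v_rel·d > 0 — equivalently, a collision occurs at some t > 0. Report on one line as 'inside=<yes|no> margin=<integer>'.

d = (-15, -4),  |d|² = 241;  R = 1+4 = 5,  c = 241−5² = 216
v_rel = (1, -11),  |v_rel|² = 122;  v_rel·d = (1)·(-15) + (-11)·(-4) = 29
122·t² − 58·t + 216 = 0  ⇒  m = 29² − 122·216 = -25511
m = -25511 < 0,  v_rel·d = 29 > 0  ⇒  outside

inside=no margin=-25511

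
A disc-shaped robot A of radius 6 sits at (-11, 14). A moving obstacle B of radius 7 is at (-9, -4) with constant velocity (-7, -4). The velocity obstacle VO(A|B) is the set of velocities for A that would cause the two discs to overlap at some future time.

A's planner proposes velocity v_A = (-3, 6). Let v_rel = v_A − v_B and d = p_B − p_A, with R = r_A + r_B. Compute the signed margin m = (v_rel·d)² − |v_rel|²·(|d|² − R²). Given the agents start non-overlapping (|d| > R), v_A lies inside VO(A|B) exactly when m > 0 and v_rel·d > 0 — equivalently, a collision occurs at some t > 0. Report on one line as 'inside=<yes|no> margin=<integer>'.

d = (2, -18),  |d|² = 328;  R = 6+7 = 13,  c = 328−13² = 159
v_rel = (4, 10),  |v_rel|² = 116;  v_rel·d = (4)·(2) + (10)·(-18) = -172
116·t² + 344·t + 159 = 0  ⇒  m = (-172)² − 116·159 = 11140
m = 11140 > 0,  v_rel·d = -172 < 0  ⇒  outside

inside=no margin=11140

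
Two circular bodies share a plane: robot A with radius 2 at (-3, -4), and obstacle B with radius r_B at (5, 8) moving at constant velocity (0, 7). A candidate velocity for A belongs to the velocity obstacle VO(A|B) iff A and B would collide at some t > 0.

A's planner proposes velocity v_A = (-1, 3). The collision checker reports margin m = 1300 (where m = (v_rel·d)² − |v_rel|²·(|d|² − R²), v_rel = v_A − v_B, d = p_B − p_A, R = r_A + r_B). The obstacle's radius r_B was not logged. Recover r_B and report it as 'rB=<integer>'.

m = 1300
d = (8, 12);  v_rel = (-1, -4),  |v_rel|² = 17
v_rel×d = (-1)·(12) − (-4)·(8) = 20
since m = R²·17 − 20²:  R² = (400 + 1300) / 17 = 100
R = √100 = 10  ⇒  r_B = 10 − 2 = 8

rB=8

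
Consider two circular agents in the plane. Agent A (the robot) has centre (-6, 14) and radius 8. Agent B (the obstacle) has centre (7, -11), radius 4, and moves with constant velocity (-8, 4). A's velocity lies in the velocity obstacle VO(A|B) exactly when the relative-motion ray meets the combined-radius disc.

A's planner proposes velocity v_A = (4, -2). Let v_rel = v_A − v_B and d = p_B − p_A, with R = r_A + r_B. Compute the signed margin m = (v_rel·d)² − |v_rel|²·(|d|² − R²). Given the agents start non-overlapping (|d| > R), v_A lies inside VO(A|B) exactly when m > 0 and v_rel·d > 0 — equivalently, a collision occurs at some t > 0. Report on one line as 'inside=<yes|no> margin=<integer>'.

d = (13, -25),  |d|² = 794;  R = 8+4 = 12,  c = 794−12² = 650
v_rel = (12, -6),  |v_rel|² = 180;  v_rel·d = (12)·(13) + (-6)·(-25) = 306
180·t² − 612·t + 650 = 0  ⇒  m = 306² − 180·650 = -23364
m = -23364 < 0,  v_rel·d = 306 > 0  ⇒  outside

inside=no margin=-23364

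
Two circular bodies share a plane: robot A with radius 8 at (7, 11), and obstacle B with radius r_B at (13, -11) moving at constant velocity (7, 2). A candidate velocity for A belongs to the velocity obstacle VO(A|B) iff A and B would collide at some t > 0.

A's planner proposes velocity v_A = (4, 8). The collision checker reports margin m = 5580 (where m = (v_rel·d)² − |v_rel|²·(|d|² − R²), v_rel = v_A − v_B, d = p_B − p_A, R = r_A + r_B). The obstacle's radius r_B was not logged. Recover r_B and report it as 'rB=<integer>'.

m = 5580
d = (6, -22);  v_rel = (-3, 6),  |v_rel|² = 45
v_rel×d = (-3)·(-22) − (6)·(6) = 30
since m = R²·45 − 30²:  R² = (900 + 5580) / 45 = 144
R = √144 = 12  ⇒  r_B = 12 − 8 = 4

rB=4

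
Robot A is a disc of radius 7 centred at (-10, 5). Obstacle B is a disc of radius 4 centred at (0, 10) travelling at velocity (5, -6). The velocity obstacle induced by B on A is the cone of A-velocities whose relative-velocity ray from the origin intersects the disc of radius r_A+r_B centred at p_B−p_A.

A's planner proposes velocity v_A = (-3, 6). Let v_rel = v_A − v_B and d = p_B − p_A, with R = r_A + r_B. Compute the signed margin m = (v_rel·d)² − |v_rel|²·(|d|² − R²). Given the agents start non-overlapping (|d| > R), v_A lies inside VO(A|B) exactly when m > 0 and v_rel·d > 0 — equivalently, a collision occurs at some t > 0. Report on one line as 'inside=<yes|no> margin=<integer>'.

d = (10, 5),  |d|² = 125;  R = 7+4 = 11,  c = 125−11² = 4
v_rel = (-8, 12),  |v_rel|² = 208;  v_rel·d = (-8)·(10) + (12)·(5) = -20
208·t² + 40·t + 4 = 0  ⇒  m = (-20)² − 208·4 = -432
m = -432 < 0,  v_rel·d = -20 < 0  ⇒  outside

inside=no margin=-432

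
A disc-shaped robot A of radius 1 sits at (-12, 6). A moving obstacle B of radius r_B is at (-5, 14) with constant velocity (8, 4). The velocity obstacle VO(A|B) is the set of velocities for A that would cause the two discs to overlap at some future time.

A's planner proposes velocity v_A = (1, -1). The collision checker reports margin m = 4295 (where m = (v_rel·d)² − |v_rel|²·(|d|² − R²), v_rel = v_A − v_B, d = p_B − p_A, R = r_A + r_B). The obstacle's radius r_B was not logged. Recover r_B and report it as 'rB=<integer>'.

m = 4295
d = (7, 8);  v_rel = (-7, -5),  |v_rel|² = 74
v_rel×d = (-7)·(8) − (-5)·(7) = -21
since m = R²·74 − (-21)²:  R² = (441 + 4295) / 74 = 64
R = √64 = 8  ⇒  r_B = 8 − 1 = 7

rB=7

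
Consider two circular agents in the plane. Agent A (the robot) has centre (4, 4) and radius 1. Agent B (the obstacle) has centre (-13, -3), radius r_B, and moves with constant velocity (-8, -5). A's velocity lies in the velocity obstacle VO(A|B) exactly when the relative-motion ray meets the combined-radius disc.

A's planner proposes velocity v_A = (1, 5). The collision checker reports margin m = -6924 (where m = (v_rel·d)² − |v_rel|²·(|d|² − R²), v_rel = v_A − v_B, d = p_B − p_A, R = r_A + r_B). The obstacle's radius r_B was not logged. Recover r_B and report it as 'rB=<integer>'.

m = -6924
d = (-17, -7);  v_rel = (9, 10),  |v_rel|² = 181
v_rel×d = (9)·(-7) − (10)·(-17) = 107
since m = R²·181 − 107²:  R² = (11449 + -6924) / 181 = 25
R = √25 = 5  ⇒  r_B = 5 − 1 = 4

rB=4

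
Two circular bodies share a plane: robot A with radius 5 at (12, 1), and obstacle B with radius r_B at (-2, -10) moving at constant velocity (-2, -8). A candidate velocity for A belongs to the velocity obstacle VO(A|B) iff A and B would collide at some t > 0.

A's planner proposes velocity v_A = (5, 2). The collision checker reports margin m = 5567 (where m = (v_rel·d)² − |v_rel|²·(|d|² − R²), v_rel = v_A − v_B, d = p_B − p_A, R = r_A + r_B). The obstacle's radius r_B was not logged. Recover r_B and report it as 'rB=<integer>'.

m = 5567
d = (-14, -11);  v_rel = (7, 10),  |v_rel|² = 149
v_rel×d = (7)·(-11) − (10)·(-14) = 63
since m = R²·149 − 63²:  R² = (3969 + 5567) / 149 = 64
R = √64 = 8  ⇒  r_B = 8 − 5 = 3

rB=3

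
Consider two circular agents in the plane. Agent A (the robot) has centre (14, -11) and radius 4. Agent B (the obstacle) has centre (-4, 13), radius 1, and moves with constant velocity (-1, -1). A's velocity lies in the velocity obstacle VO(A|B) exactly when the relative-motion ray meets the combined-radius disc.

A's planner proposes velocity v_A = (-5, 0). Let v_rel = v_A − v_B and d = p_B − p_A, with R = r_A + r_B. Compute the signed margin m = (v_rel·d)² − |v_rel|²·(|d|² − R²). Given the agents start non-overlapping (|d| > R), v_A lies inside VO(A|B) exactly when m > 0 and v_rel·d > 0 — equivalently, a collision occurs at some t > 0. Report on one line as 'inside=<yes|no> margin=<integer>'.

d = (-18, 24),  |d|² = 900;  R = 4+1 = 5,  c = 900−5² = 875
v_rel = (-4, 1),  |v_rel|² = 17;  v_rel·d = (-4)·(-18) + (1)·(24) = 96
17·t² − 192·t + 875 = 0  ⇒  m = 96² − 17·875 = -5659
m = -5659 < 0,  v_rel·d = 96 > 0  ⇒  outside

inside=no margin=-5659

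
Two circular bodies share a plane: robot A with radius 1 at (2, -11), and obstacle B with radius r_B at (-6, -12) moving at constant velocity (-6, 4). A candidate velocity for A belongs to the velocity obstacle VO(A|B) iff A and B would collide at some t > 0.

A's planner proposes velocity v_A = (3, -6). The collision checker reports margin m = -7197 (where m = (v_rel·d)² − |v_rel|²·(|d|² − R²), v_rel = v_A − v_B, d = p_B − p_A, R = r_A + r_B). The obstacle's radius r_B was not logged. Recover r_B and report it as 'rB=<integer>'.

m = -7197
d = (-8, -1);  v_rel = (9, -10),  |v_rel|² = 181
v_rel×d = (9)·(-1) − (-10)·(-8) = -89
since m = R²·181 − (-89)²:  R² = (7921 + -7197) / 181 = 4
R = √4 = 2  ⇒  r_B = 2 − 1 = 1

rB=1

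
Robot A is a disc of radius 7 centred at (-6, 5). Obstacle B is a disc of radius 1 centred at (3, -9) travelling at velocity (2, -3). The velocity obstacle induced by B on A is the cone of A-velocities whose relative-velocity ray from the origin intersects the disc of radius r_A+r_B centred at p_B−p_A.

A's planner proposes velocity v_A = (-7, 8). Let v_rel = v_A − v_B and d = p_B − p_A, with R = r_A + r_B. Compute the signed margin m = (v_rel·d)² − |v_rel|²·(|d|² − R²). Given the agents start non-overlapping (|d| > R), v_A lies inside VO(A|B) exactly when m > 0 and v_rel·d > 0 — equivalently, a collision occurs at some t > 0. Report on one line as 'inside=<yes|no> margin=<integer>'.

d = (9, -14),  |d|² = 277;  R = 7+1 = 8,  c = 277−8² = 213
v_rel = (-9, 11),  |v_rel|² = 202;  v_rel·d = (-9)·(9) + (11)·(-14) = -235
202·t² + 470·t + 213 = 0  ⇒  m = (-235)² − 202·213 = 12199
m = 12199 > 0,  v_rel·d = -235 < 0  ⇒  outside

inside=no margin=12199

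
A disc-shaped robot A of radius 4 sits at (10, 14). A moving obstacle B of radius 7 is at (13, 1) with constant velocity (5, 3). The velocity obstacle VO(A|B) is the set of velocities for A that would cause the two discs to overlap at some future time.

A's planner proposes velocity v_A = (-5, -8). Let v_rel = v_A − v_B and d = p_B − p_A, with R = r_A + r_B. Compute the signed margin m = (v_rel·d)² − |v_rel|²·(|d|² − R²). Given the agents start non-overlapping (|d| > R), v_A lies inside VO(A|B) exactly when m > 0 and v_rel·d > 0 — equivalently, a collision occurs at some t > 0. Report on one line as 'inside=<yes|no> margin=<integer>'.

d = (3, -13),  |d|² = 178;  R = 4+7 = 11,  c = 178−11² = 57
v_rel = (-10, -11),  |v_rel|² = 221;  v_rel·d = (-10)·(3) + (-11)·(-13) = 113
221·t² − 226·t + 57 = 0  ⇒  m = 113² − 221·57 = 172
m = 172 > 0,  v_rel·d = 113 > 0  ⇒  inside

inside=yes margin=172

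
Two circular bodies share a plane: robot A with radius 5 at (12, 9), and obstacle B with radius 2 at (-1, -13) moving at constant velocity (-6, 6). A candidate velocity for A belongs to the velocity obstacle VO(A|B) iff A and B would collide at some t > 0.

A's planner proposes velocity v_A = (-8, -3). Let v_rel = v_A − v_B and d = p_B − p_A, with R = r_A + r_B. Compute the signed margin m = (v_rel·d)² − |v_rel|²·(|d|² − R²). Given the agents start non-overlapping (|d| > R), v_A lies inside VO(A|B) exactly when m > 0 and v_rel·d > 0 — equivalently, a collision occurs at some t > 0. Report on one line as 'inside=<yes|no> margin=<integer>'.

d = (-13, -22),  |d|² = 653;  R = 5+2 = 7,  c = 653−7² = 604
v_rel = (-2, -9),  |v_rel|² = 85;  v_rel·d = (-2)·(-13) + (-9)·(-22) = 224
85·t² − 448·t + 604 = 0  ⇒  m = 224² − 85·604 = -1164
m = -1164 < 0,  v_rel·d = 224 > 0  ⇒  outside

inside=no margin=-1164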